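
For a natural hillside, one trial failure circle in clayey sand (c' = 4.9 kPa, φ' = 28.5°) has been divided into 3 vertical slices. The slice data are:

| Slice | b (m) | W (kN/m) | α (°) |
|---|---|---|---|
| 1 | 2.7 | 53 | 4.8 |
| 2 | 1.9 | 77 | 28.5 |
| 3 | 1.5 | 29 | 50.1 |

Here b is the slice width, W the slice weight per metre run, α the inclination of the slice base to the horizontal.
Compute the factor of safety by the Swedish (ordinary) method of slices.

Ordinary method of slices: FS = Σ[c'·Δl_i + (W_i cosα_i)·tanφ'] / Σ W_i sinα_i, with Δl_i = b_i / cosα_i.
Slice 1: Δl = 2.7/cos4.8° = 2.710 m; N'_1 = 53·cos4.8° = 52.8; c'Δl = 13.28; W sinα = 4.4
Slice 2: Δl = 1.9/cos28.5° = 2.162 m; N'_2 = 77·cos28.5° = 67.7; c'Δl = 10.59; W sinα = 36.7
Slice 3: Δl = 1.5/cos50.1° = 2.338 m; N'_3 = 29·cos50.1° = 18.6; c'Δl = 11.46; W sinα = 22.2
Σc'Δl = 35.3 kN/m; ΣN' = 139.1 kN/m; ΣW sinα = 63.4 kN/m
Resisting = 35.3 + 139.1·tan28.5° = 35.3 + 75.5 = 110.8 kN/m
FS = 110.8 / 63.4 = 1.748

FS = 1.75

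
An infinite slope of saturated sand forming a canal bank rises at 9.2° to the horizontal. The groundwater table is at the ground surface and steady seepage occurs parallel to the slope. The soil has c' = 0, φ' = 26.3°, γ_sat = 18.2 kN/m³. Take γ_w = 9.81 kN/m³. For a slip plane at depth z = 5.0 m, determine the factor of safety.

With seepage parallel to the slope and the water table at the surface, the effective normal stress on the slip plane uses the buoyant unit weight γ' = γ_sat − γ_w while the driving shear stress uses γ_sat:
FS = [c' + γ' z cos²β tanφ'] / [γ_sat z sinβ cosβ]
(For c' = 0 this reduces to FS = (γ'/γ_sat)·tanφ'/tanβ.)
γ' = 18.2 − 9.81 = 8.39 kN/m³
Numerator = 0.0 + 8.39·5.0·cos²9.2°·tan26.3° = 0.0 + 8.39·5.0·0.9744·0.4942 = 20.203 kPa
Denominator = 18.2·5.0·sin9.2°·cos9.2° = 18.2·5.0·0.1599·0.9871 = 14.362 kPa
FS = 20.203 / 14.362 = 1.407

FS = 1.41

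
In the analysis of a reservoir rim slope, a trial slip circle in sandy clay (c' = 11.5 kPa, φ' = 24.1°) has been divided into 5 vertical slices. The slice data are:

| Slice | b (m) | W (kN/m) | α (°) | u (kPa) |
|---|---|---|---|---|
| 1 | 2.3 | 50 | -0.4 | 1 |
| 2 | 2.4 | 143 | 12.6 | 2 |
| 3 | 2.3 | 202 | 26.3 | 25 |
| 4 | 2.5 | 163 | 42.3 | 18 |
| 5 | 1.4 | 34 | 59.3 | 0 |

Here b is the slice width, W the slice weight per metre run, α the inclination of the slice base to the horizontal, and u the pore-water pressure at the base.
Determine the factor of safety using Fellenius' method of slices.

Ordinary method of slices: FS = Σ[c'·Δl_i + (W_i cosα_i − u_i·Δl_i)·tanφ'] / Σ W_i sinα_i, with Δl_i = b_i / cosα_i.
Slice 1: Δl = 2.3/cos(-0.4°) = 2.300 m; N'_1 = 50·cos(-0.4°) − 1·2.300 = 47.7; c'Δl = 26.45; W sinα = -0.3
Slice 2: Δl = 2.4/cos12.6° = 2.459 m; N'_2 = 143·cos12.6° − 2·2.459 = 134.6; c'Δl = 28.28; W sinα = 31.2
Slice 3: Δl = 2.3/cos26.3° = 2.566 m; N'_3 = 202·cos26.3° − 25·2.566 = 117.0; c'Δl = 29.50; W sinα = 89.5
Slice 4: Δl = 2.5/cos42.3° = 3.380 m; N'_4 = 163·cos42.3° − 18·3.380 = 59.7; c'Δl = 38.87; W sinα = 109.7
Slice 5: Δl = 1.4/cos59.3° = 2.742 m; N'_5 = 34·cos59.3° − 0·2.742 = 17.4; c'Δl = 31.54; W sinα = 29.2
Σc'Δl = 154.6 kN/m; ΣN' = 376.4 kN/m; ΣW sinα = 259.3 kN/m
Resisting = 154.6 + 376.4·tan24.1° = 154.6 + 168.4 = 323.0 kN/m
FS = 323.0 / 259.3 = 1.246

FS = 1.25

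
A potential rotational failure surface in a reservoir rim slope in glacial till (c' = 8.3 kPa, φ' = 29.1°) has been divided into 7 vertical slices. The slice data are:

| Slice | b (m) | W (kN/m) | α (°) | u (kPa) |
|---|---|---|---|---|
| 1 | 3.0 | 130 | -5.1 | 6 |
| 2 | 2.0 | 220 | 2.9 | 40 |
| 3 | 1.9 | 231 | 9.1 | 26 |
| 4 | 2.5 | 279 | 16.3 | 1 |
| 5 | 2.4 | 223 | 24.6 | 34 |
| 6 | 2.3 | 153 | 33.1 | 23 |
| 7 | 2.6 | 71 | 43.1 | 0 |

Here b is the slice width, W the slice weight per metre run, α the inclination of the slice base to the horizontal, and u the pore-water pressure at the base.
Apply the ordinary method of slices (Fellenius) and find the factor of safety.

FS = 1.97

Ordinary method of slices: FS = Σ[c'·Δl_i + (W_i cosα_i − u_i·Δl_i)·tanφ'] / Σ W_i sinα_i, with Δl_i = b_i / cosα_i.
Slice 1: Δl = 3.0/cos(-5.1°) = 3.012 m; N'_1 = 130·cos(-5.1°) − 6·3.012 = 111.4; c'Δl = 25.00; W sinα = -11.6
Slice 2: Δl = 2.0/cos2.9° = 2.003 m; N'_2 = 220·cos2.9° − 40·2.003 = 139.6; c'Δl = 16.62; W sinα = 11.1
Slice 3: Δl = 1.9/cos9.1° = 1.924 m; N'_3 = 231·cos9.1° − 26·1.924 = 178.1; c'Δl = 15.97; W sinα = 36.5
Slice 4: Δl = 2.5/cos16.3° = 2.605 m; N'_4 = 279·cos16.3° − 1·2.605 = 265.2; c'Δl = 21.62; W sinα = 78.3
Slice 5: Δl = 2.4/cos24.6° = 2.640 m; N'_5 = 223·cos24.6° − 34·2.640 = 113.0; c'Δl = 21.91; W sinα = 92.8
Slice 6: Δl = 2.3/cos33.1° = 2.746 m; N'_6 = 153·cos33.1° − 23·2.746 = 65.0; c'Δl = 22.79; W sinα = 83.6
Slice 7: Δl = 2.6/cos43.1° = 3.561 m; N'_7 = 71·cos43.1° − 0·3.561 = 51.8; c'Δl = 29.56; W sinα = 48.5
Σc'Δl = 153.5 kN/m; ΣN' = 924.2 kN/m; ΣW sinα = 339.3 kN/m
Resisting = 153.5 + 924.2·tan29.1° = 153.5 + 514.4 = 667.8 kN/m
FS = 667.8 / 339.3 = 1.968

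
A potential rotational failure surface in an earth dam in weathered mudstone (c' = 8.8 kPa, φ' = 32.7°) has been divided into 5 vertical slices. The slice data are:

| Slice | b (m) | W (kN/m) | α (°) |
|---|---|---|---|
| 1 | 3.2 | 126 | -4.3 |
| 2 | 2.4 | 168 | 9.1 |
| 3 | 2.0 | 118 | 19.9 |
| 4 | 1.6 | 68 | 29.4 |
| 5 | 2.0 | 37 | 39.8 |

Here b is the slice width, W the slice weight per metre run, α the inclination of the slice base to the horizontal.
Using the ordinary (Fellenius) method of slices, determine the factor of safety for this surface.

FS = 3.69

Ordinary method of slices: FS = Σ[c'·Δl_i + (W_i cosα_i)·tanφ'] / Σ W_i sinα_i, with Δl_i = b_i / cosα_i.
Slice 1: Δl = 3.2/cos(-4.3°) = 3.209 m; N'_1 = 126·cos(-4.3°) = 125.6; c'Δl = 28.24; W sinα = -9.4
Slice 2: Δl = 2.4/cos9.1° = 2.431 m; N'_2 = 168·cos9.1° = 165.9; c'Δl = 21.39; W sinα = 26.6
Slice 3: Δl = 2.0/cos19.9° = 2.127 m; N'_3 = 118·cos19.9° = 111.0; c'Δl = 18.72; W sinα = 40.2
Slice 4: Δl = 1.6/cos29.4° = 1.837 m; N'_4 = 68·cos29.4° = 59.2; c'Δl = 16.16; W sinα = 33.4
Slice 5: Δl = 2.0/cos39.8° = 2.603 m; N'_5 = 37·cos39.8° = 28.4; c'Δl = 22.91; W sinα = 23.7
Σc'Δl = 107.4 kN/m; ΣN' = 490.2 kN/m; ΣW sinα = 114.4 kN/m
Resisting = 107.4 + 490.2·tan32.7° = 107.4 + 314.7 = 422.1 kN/m
FS = 422.1 / 114.4 = 3.691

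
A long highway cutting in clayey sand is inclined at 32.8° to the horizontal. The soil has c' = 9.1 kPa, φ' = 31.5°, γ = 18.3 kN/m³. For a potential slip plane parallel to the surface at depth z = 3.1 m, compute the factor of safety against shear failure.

For an infinite slope with a slip plane parallel to the surface (no pore pressure): FS = [c' + γz cos²β tanφ'] / [γz sinβ cosβ].
γz = 18.3·3.1 = 56.73 kN/m²
Numerator = 9.1 + 56.73·cos²32.8°·tan31.5° = 9.1 + 56.73·0.7066·0.6128 = 33.663 kPa
Denominator = 56.73·sin32.8°·cos32.8° = 56.73·0.5417·0.8406 = 25.832 kPa
FS = 33.663 / 25.832 = 1.303

FS = 1.30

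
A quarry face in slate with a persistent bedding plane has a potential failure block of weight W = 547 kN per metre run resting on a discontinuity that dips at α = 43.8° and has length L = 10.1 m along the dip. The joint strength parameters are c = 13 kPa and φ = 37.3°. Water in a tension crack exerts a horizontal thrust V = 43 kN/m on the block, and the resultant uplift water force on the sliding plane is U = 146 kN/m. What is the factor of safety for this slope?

FS = 0.73

Resolving the block weight along and normal to the plane and applying the Mohr–Coulomb strength on the joint:
N' = W cosα − U − V sinα = 547·cos43.8° − 146 − 43·sin43.8° = 219.0 kN/m
Driving force T = W sinα + V cosα = 547·sin43.8° + 43·cos43.8° = 409.6 kN/m
Resisting force R = c·L + N'·tanφ = 13·10.1 + 219.0·tan37.3° = 131.3 + 166.9 = 298.2 kN/m
FS = R / T = 298.2 / 409.6 = 0.728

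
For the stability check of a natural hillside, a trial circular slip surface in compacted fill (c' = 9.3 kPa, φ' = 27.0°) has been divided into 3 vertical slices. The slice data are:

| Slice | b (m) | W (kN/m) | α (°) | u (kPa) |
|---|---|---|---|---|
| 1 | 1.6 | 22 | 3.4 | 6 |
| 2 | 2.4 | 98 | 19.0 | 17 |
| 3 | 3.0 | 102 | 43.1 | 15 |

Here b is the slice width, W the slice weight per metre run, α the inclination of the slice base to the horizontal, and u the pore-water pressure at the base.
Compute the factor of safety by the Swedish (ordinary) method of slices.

Ordinary method of slices: FS = Σ[c'·Δl_i + (W_i cosα_i − u_i·Δl_i)·tanφ'] / Σ W_i sinα_i, with Δl_i = b_i / cosα_i.
Slice 1: Δl = 1.6/cos3.4° = 1.603 m; N'_1 = 22·cos3.4° − 6·1.603 = 12.3; c'Δl = 14.91; W sinα = 1.3
Slice 2: Δl = 2.4/cos19.0° = 2.538 m; N'_2 = 98·cos19.0° − 17·2.538 = 49.5; c'Δl = 23.61; W sinα = 31.9
Slice 3: Δl = 3.0/cos43.1° = 4.109 m; N'_3 = 102·cos43.1° − 15·4.109 = 12.8; c'Δl = 38.21; W sinα = 69.7
Σc'Δl = 76.7 kN/m; ΣN' = 74.7 kN/m; ΣW sinα = 102.9 kN/m
Resisting = 76.7 + 74.7·tan27.0° = 76.7 + 38.1 = 114.8 kN/m
FS = 114.8 / 102.9 = 1.115

FS = 1.12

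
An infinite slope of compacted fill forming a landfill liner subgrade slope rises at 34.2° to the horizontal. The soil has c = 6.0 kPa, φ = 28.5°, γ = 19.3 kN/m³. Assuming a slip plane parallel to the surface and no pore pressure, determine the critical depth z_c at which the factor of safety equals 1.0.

z_c = 3.33 m

Setting FS = 1.00 in FS = [c + γz cos²β tanφ] / [γz sinβ cosβ] and solving for z:
z = c / [γ cosβ (FS·sinβ − cosβ·tanφ)]
  = 6.0 / [19.3·cos34.2°·(1.00·sin34.2° − cos34.2°·tan28.5°)]
  = 6.0 / [19.3·0.8271·(1.00·0.5621 − 0.8271·0.5430)]
  = 6.0 / 1.8040 = 3.326 m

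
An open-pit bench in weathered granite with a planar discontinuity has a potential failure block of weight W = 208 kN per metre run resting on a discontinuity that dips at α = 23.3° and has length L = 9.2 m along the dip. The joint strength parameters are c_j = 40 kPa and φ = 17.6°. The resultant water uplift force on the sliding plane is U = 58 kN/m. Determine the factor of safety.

FS = 4.99

Resolving the block weight along and normal to the plane and applying the Mohr–Coulomb strength on the joint:
N' = W cosα − U = 208·cos23.3° − 58 = 133.0 kN/m
Driving force T = W sinα = 208·sin23.3° = 82.3 kN/m
Resisting force R = c_j·L + N'·tanφ = 40·9.2 + 133.0·tan17.6° = 368.0 + 42.2 = 410.2 kN/m
FS = R / T = 410.2 / 82.3 = 4.986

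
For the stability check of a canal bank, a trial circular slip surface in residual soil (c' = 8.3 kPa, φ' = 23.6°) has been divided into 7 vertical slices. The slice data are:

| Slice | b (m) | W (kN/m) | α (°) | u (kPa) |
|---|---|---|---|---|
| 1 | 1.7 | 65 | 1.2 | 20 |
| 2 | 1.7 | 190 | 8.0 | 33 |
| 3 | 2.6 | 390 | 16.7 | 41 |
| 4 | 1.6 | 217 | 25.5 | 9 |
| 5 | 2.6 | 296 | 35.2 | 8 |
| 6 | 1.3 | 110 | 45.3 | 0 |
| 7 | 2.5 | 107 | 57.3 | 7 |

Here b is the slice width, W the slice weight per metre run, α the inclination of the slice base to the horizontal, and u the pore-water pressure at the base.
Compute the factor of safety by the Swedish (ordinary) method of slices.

FS = 0.96

Ordinary method of slices: FS = Σ[c'·Δl_i + (W_i cosα_i − u_i·Δl_i)·tanφ'] / Σ W_i sinα_i, with Δl_i = b_i / cosα_i.
Slice 1: Δl = 1.7/cos1.2° = 1.700 m; N'_1 = 65·cos1.2° − 20·1.700 = 31.0; c'Δl = 14.11; W sinα = 1.4
Slice 2: Δl = 1.7/cos8.0° = 1.717 m; N'_2 = 190·cos8.0° − 33·1.717 = 131.5; c'Δl = 14.25; W sinα = 26.4
Slice 3: Δl = 2.6/cos16.7° = 2.714 m; N'_3 = 390·cos16.7° − 41·2.714 = 262.3; c'Δl = 22.53; W sinα = 112.1
Slice 4: Δl = 1.6/cos25.5° = 1.773 m; N'_4 = 217·cos25.5° − 9·1.773 = 179.9; c'Δl = 14.71; W sinα = 93.4
Slice 5: Δl = 2.6/cos35.2° = 3.182 m; N'_5 = 296·cos35.2° − 8·3.182 = 216.4; c'Δl = 26.41; W sinα = 170.6
Slice 6: Δl = 1.3/cos45.3° = 1.848 m; N'_6 = 110·cos45.3° − 0·1.848 = 77.4; c'Δl = 15.34; W sinα = 78.2
Slice 7: Δl = 2.5/cos57.3° = 4.628 m; N'_7 = 107·cos57.3° − 7·4.628 = 25.4; c'Δl = 38.41; W sinα = 90.0
Σc'Δl = 145.8 kN/m; ΣN' = 923.8 kN/m; ΣW sinα = 572.1 kN/m
Resisting = 145.8 + 923.8·tan23.6° = 145.8 + 403.6 = 549.4 kN/m
FS = 549.4 / 572.1 = 0.960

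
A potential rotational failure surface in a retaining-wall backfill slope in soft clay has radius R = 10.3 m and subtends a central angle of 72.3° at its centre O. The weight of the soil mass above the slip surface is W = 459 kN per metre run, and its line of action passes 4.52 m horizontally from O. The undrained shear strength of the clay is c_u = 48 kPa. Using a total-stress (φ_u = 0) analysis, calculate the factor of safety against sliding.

Taking moments about the centre O, the resisting moment is provided by the undrained shear strength acting along the arc:
Arc length L_a = R·θ = 10.3·(72.3°·π/180) = 10.3·1.2619 = 13.00 m
M_R = c_u·L_a·R = 48·13.00·10.3 = 6425.9 kN·m/m
M_D = W·d = 459·4.52 = 2074.7 kN·m/m
FS = M_R / M_D = 6425.9 / 2074.7 = 3.097

FS = 3.10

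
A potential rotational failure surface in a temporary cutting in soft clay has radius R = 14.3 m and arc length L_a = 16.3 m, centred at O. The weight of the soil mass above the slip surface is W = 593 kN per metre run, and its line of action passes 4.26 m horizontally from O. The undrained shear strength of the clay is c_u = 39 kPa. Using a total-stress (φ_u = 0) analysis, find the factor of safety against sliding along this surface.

FS = 3.60

Taking moments about the centre O, the resisting moment is provided by the undrained shear strength acting along the arc:
M_R = c_u·L_a·R = 39·16.30·14.3 = 9090.5 kN·m/m
M_D = W·d = 593·4.26 = 2526.2 kN·m/m
FS = M_R / M_D = 9090.5 / 2526.2 = 3.599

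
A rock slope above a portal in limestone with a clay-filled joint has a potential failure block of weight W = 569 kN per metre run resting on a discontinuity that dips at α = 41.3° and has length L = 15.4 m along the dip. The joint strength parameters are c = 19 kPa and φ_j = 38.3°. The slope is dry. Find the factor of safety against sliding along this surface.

FS = 1.68

Resolving the block weight along and normal to the plane and applying the Mohr–Coulomb strength on the joint:
N' = W cosα = 569·cos41.3° = 427.5 kN/m
Driving force T = W sinα = 569·sin41.3° = 375.5 kN/m
Resisting force R = c·L + N'·tanφ_j = 19·15.4 + 427.5·tan38.3° = 292.6 + 337.6 = 630.2 kN/m
FS = R / T = 630.2 / 375.5 = 1.678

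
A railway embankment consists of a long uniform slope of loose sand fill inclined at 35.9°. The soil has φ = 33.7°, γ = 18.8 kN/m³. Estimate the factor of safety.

FS = 0.92

For a dry cohesionless infinite slope the factor of safety is FS = tanφ / tanβ.
FS = tan33.7° / tan35.9° = 0.6669 / 0.7239 = 0.921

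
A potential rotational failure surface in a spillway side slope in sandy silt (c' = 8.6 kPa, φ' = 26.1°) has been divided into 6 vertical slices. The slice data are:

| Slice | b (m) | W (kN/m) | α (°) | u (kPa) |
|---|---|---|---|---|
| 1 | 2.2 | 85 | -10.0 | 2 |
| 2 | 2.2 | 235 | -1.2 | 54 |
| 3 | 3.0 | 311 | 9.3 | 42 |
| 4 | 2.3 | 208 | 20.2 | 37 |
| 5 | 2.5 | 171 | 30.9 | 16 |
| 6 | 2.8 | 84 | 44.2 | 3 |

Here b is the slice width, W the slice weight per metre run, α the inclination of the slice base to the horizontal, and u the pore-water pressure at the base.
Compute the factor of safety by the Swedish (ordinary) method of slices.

Ordinary method of slices: FS = Σ[c'·Δl_i + (W_i cosα_i − u_i·Δl_i)·tanφ'] / Σ W_i sinα_i, with Δl_i = b_i / cosα_i.
Slice 1: Δl = 2.2/cos(-10.0°) = 2.234 m; N'_1 = 85·cos(-10.0°) − 2·2.234 = 79.2; c'Δl = 19.21; W sinα = -14.8
Slice 2: Δl = 2.2/cos(-1.2°) = 2.200 m; N'_2 = 235·cos(-1.2°) − 54·2.200 = 116.1; c'Δl = 18.92; W sinα = -4.9
Slice 3: Δl = 3.0/cos9.3° = 3.040 m; N'_3 = 311·cos9.3° − 42·3.040 = 179.2; c'Δl = 26.14; W sinα = 50.3
Slice 4: Δl = 2.3/cos20.2° = 2.451 m; N'_4 = 208·cos20.2° − 37·2.451 = 104.5; c'Δl = 21.08; W sinα = 71.8
Slice 5: Δl = 2.5/cos30.9° = 2.914 m; N'_5 = 171·cos30.9° − 16·2.914 = 100.1; c'Δl = 25.06; W sinα = 87.8
Slice 6: Δl = 2.8/cos44.2° = 3.906 m; N'_6 = 84·cos44.2° − 3·3.906 = 48.5; c'Δl = 33.59; W sinα = 58.6
Σc'Δl = 144.0 kN/m; ΣN' = 627.7 kN/m; ΣW sinα = 248.8 kN/m
Resisting = 144.0 + 627.7·tan26.1° = 144.0 + 307.5 = 451.5 kN/m
FS = 451.5 / 248.8 = 1.815

FS = 1.81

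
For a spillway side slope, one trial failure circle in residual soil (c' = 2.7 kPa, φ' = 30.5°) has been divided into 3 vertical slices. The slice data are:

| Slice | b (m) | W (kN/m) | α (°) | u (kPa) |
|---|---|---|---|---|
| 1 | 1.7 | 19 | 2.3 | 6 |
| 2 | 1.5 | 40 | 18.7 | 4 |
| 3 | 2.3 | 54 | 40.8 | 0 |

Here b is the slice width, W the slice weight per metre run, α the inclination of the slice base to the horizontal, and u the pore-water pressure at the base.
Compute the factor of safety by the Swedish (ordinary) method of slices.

FS = 1.33

Ordinary method of slices: FS = Σ[c'·Δl_i + (W_i cosα_i − u_i·Δl_i)·tanφ'] / Σ W_i sinα_i, with Δl_i = b_i / cosα_i.
Slice 1: Δl = 1.7/cos2.3° = 1.701 m; N'_1 = 19·cos2.3° − 6·1.701 = 8.8; c'Δl = 4.59; W sinα = 0.8
Slice 2: Δl = 1.5/cos18.7° = 1.584 m; N'_2 = 40·cos18.7° − 4·1.584 = 31.6; c'Δl = 4.28; W sinα = 12.8
Slice 3: Δl = 2.3/cos40.8° = 3.038 m; N'_3 = 54·cos40.8° − 0·3.038 = 40.9; c'Δl = 8.20; W sinα = 35.3
Σc'Δl = 17.1 kN/m; ΣN' = 81.2 kN/m; ΣW sinα = 48.9 kN/m
Resisting = 17.1 + 81.2·tan30.5° = 17.1 + 47.8 = 64.9 kN/m
FS = 64.9 / 48.9 = 1.328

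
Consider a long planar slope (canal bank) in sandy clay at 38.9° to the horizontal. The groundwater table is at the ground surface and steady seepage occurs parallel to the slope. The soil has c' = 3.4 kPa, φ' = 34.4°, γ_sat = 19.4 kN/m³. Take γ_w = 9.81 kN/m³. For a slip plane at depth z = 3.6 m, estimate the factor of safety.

FS = 0.52

With seepage parallel to the slope and the water table at the surface, the effective normal stress on the slip plane uses the buoyant unit weight γ' = γ_sat − γ_w while the driving shear stress uses γ_sat:
FS = [c' + γ' z cos²β tanφ'] / [γ_sat z sinβ cosβ]
γ' = 19.4 − 9.81 = 9.59 kN/m³
Numerator = 3.4 + 9.59·3.6·cos²38.9°·tan34.4° = 3.4 + 9.59·3.6·0.6057·0.6847 = 17.717 kPa
Denominator = 19.4·3.6·sin38.9°·cos38.9° = 19.4·3.6·0.6280·0.7782 = 34.131 kPa
FS = 17.717 / 34.131 = 0.519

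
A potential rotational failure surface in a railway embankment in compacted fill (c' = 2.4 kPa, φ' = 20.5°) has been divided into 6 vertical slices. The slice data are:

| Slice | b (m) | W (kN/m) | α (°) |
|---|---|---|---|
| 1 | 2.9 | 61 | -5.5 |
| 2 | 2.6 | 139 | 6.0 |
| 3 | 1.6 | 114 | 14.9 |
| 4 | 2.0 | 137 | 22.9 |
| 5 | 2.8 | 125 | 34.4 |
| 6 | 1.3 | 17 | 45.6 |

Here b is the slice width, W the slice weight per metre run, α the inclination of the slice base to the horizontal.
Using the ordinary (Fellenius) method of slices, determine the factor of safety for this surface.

FS = 1.38

Ordinary method of slices: FS = Σ[c'·Δl_i + (W_i cosα_i)·tanφ'] / Σ W_i sinα_i, with Δl_i = b_i / cosα_i.
Slice 1: Δl = 2.9/cos(-5.5°) = 2.913 m; N'_1 = 61·cos(-5.5°) = 60.7; c'Δl = 6.99; W sinα = -5.8
Slice 2: Δl = 2.6/cos6.0° = 2.614 m; N'_2 = 139·cos6.0° = 138.2; c'Δl = 6.27; W sinα = 14.5
Slice 3: Δl = 1.6/cos14.9° = 1.656 m; N'_3 = 114·cos14.9° = 110.2; c'Δl = 3.97; W sinα = 29.3
Slice 4: Δl = 2.0/cos22.9° = 2.171 m; N'_4 = 137·cos22.9° = 126.2; c'Δl = 5.21; W sinα = 53.3
Slice 5: Δl = 2.8/cos34.4° = 3.393 m; N'_5 = 125·cos34.4° = 103.1; c'Δl = 8.14; W sinα = 70.6
Slice 6: Δl = 1.3/cos45.6° = 1.858 m; N'_6 = 17·cos45.6° = 11.9; c'Δl = 4.46; W sinα = 12.1
Σc'Δl = 35.1 kN/m; ΣN' = 550.4 kN/m; ΣW sinα = 174.1 kN/m
Resisting = 35.1 + 550.4·tan20.5° = 35.1 + 205.8 = 240.8 kN/m
FS = 240.8 / 174.1 = 1.383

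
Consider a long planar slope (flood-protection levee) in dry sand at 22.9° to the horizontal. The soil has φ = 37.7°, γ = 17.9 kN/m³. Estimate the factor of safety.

For a dry cohesionless infinite slope the factor of safety is FS = tanφ / tanβ.
FS = tan37.7° / tan22.9° = 0.7729 / 0.4224 = 1.830

FS = 1.83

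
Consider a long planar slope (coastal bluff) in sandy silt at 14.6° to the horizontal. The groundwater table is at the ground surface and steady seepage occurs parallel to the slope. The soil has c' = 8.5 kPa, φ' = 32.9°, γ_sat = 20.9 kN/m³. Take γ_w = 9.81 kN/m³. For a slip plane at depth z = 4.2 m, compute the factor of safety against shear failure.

FS = 1.71

With seepage parallel to the slope and the water table at the surface, the effective normal stress on the slip plane uses the buoyant unit weight γ' = γ_sat − γ_w while the driving shear stress uses γ_sat:
FS = [c' + γ' z cos²β tanφ'] / [γ_sat z sinβ cosβ]
γ' = 20.9 − 9.81 = 11.09 kN/m³
Numerator = 8.5 + 11.09·4.2·cos²14.6°·tan32.9° = 8.5 + 11.09·4.2·0.9365·0.6469 = 36.718 kPa
Denominator = 20.9·4.2·sin14.6°·cos14.6° = 20.9·4.2·0.2521·0.9677 = 21.412 kPa
FS = 36.718 / 21.412 = 1.715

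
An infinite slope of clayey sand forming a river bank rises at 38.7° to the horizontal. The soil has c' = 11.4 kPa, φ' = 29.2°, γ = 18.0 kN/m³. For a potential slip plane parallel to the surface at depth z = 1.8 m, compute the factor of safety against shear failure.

FS = 1.42

For an infinite slope with a slip plane parallel to the surface (no pore pressure): FS = [c' + γz cos²β tanφ'] / [γz sinβ cosβ].
γz = 18.0·1.8 = 32.40 kN/m²
Numerator = 11.4 + 32.40·cos²38.7°·tan29.2° = 11.4 + 32.40·0.6091·0.5589 = 22.429 kPa
Denominator = 32.40·sin38.7°·cos38.7° = 32.40·0.6252·0.7804 = 15.810 kPa
FS = 22.429 / 15.810 = 1.419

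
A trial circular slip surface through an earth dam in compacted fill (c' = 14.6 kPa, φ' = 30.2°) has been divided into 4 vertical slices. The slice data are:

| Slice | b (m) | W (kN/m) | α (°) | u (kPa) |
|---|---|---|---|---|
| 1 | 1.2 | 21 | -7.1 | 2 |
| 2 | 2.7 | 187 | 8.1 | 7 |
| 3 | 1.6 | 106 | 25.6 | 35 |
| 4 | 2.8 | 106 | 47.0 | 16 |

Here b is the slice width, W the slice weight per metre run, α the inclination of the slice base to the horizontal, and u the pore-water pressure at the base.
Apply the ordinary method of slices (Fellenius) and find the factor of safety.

FS = 1.86

Ordinary method of slices: FS = Σ[c'·Δl_i + (W_i cosα_i − u_i·Δl_i)·tanφ'] / Σ W_i sinα_i, with Δl_i = b_i / cosα_i.
Slice 1: Δl = 1.2/cos(-7.1°) = 1.209 m; N'_1 = 21·cos(-7.1°) − 2·1.209 = 18.4; c'Δl = 17.66; W sinα = -2.6
Slice 2: Δl = 2.7/cos8.1° = 2.727 m; N'_2 = 187·cos8.1° − 7·2.727 = 166.0; c'Δl = 39.82; W sinα = 26.3
Slice 3: Δl = 1.6/cos25.6° = 1.774 m; N'_3 = 106·cos25.6° − 35·1.774 = 33.5; c'Δl = 25.90; W sinα = 45.8
Slice 4: Δl = 2.8/cos47.0° = 4.106 m; N'_4 = 106·cos47.0° − 16·4.106 = 6.6; c'Δl = 59.94; W sinα = 77.5
Σc'Δl = 143.3 kN/m; ΣN' = 224.6 kN/m; ΣW sinα = 147.1 kN/m
Resisting = 143.3 + 224.6·tan30.2° = 143.3 + 130.7 = 274.0 kN/m
FS = 274.0 / 147.1 = 1.863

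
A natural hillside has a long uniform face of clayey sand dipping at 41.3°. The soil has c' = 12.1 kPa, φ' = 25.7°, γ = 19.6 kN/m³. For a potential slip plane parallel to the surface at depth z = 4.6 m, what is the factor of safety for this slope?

For an infinite slope with a slip plane parallel to the surface (no pore pressure): FS = [c' + γz cos²β tanφ'] / [γz sinβ cosβ].
γz = 19.6·4.6 = 90.16 kN/m²
Numerator = 12.1 + 90.16·cos²41.3°·tan25.7° = 12.1 + 90.16·0.5644·0.4813 = 36.590 kPa
Denominator = 90.16·sin41.3°·cos41.3° = 90.16·0.6600·0.7513 = 44.705 kPa
FS = 36.590 / 44.705 = 0.818

FS = 0.82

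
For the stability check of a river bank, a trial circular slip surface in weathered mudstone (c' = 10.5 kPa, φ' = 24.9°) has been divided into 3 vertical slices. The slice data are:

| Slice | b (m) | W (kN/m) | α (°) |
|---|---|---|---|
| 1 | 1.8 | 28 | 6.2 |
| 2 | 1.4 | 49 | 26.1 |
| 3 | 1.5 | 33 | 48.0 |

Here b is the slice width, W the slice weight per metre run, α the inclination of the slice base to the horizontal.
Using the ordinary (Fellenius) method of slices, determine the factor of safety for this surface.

Ordinary method of slices: FS = Σ[c'·Δl_i + (W_i cosα_i)·tanφ'] / Σ W_i sinα_i, with Δl_i = b_i / cosα_i.
Slice 1: Δl = 1.8/cos6.2° = 1.811 m; N'_1 = 28·cos6.2° = 27.8; c'Δl = 19.01; W sinα = 3.0
Slice 2: Δl = 1.4/cos26.1° = 1.559 m; N'_2 = 49·cos26.1° = 44.0; c'Δl = 16.37; W sinα = 21.6
Slice 3: Δl = 1.5/cos48.0° = 2.242 m; N'_3 = 33·cos48.0° = 22.1; c'Δl = 23.54; W sinα = 24.5
Σc'Δl = 58.9 kN/m; ΣN' = 93.9 kN/m; ΣW sinα = 49.1 kN/m
Resisting = 58.9 + 93.9·tan24.9° = 58.9 + 43.6 = 102.5 kN/m
FS = 102.5 / 49.1 = 2.088

FS = 2.09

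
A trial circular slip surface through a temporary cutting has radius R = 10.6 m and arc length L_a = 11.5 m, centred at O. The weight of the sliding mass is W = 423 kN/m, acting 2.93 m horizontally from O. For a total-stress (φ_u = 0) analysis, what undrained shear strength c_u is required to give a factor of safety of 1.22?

FS = c_u·L_a·R / (W·d), so c_u = FS·W·d / (L_a·R).
c_u = 1.22·423·2.93 / (11.50·10.6) = 1512.1 / 121.90 = 12.40 kPa

c_u = 12.4 kPa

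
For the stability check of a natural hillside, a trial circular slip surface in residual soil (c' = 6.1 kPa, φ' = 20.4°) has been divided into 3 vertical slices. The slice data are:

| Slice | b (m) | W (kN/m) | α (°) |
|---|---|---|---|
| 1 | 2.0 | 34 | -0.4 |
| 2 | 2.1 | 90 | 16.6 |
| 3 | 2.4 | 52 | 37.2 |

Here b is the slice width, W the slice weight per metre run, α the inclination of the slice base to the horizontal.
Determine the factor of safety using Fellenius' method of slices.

FS = 1.83

Ordinary method of slices: FS = Σ[c'·Δl_i + (W_i cosα_i)·tanφ'] / Σ W_i sinα_i, with Δl_i = b_i / cosα_i.
Slice 1: Δl = 2.0/cos(-0.4°) = 2.000 m; N'_1 = 34·cos(-0.4°) = 34.0; c'Δl = 12.20; W sinα = -0.2
Slice 2: Δl = 2.1/cos16.6° = 2.191 m; N'_2 = 90·cos16.6° = 86.2; c'Δl = 13.37; W sinα = 25.7
Slice 3: Δl = 2.4/cos37.2° = 3.013 m; N'_3 = 52·cos37.2° = 41.4; c'Δl = 18.38; W sinα = 31.4
Σc'Δl = 43.9 kN/m; ΣN' = 161.7 kN/m; ΣW sinα = 56.9 kN/m
Resisting = 43.9 + 161.7·tan20.4° = 43.9 + 60.1 = 104.1 kN/m
FS = 104.1 / 56.9 = 1.829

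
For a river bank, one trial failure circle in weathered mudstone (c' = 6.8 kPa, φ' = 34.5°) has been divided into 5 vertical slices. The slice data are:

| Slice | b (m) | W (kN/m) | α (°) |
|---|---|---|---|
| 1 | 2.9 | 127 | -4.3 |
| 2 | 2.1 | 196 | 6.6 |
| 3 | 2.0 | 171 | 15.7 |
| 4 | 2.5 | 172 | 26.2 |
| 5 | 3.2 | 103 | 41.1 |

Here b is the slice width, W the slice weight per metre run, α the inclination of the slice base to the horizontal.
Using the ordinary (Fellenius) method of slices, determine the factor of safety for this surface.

FS = 2.91

Ordinary method of slices: FS = Σ[c'·Δl_i + (W_i cosα_i)·tanφ'] / Σ W_i sinα_i, with Δl_i = b_i / cosα_i.
Slice 1: Δl = 2.9/cos(-4.3°) = 2.908 m; N'_1 = 127·cos(-4.3°) = 126.6; c'Δl = 19.78; W sinα = -9.5
Slice 2: Δl = 2.1/cos6.6° = 2.114 m; N'_2 = 196·cos6.6° = 194.7; c'Δl = 14.38; W sinα = 22.5
Slice 3: Δl = 2.0/cos15.7° = 2.078 m; N'_3 = 171·cos15.7° = 164.6; c'Δl = 14.13; W sinα = 46.3
Slice 4: Δl = 2.5/cos26.2° = 2.786 m; N'_4 = 172·cos26.2° = 154.3; c'Δl = 18.95; W sinα = 75.9
Slice 5: Δl = 3.2/cos41.1° = 4.246 m; N'_5 = 103·cos41.1° = 77.6; c'Δl = 28.88; W sinα = 67.7
Σc'Δl = 96.1 kN/m; ΣN' = 717.9 kN/m; ΣW sinα = 202.9 kN/m
Resisting = 96.1 + 717.9·tan34.5° = 96.1 + 493.4 = 589.5 kN/m
FS = 589.5 / 202.9 = 2.905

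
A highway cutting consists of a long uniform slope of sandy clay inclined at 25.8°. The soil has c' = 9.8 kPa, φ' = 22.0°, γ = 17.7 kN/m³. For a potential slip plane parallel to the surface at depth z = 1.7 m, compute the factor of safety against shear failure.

FS = 1.67

For an infinite slope with a slip plane parallel to the surface (no pore pressure): FS = [c' + γz cos²β tanφ'] / [γz sinβ cosβ].
γz = 17.7·1.7 = 30.09 kN/m²
Numerator = 9.8 + 30.09·cos²25.8°·tan22.0° = 9.8 + 30.09·0.8106·0.4040 = 19.654 kPa
Denominator = 30.09·sin25.8°·cos25.8° = 30.09·0.4352·0.9003 = 11.791 kPa
FS = 19.654 / 11.791 = 1.667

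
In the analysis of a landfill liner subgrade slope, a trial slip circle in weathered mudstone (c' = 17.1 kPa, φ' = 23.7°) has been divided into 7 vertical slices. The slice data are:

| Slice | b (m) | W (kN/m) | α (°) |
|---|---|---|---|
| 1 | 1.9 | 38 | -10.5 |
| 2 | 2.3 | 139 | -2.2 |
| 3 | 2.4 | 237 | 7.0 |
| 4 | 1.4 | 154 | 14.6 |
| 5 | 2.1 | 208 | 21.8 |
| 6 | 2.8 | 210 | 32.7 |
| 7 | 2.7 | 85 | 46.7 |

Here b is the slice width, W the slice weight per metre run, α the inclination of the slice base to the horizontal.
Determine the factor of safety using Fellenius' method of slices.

Ordinary method of slices: FS = Σ[c'·Δl_i + (W_i cosα_i)·tanφ'] / Σ W_i sinα_i, with Δl_i = b_i / cosα_i.
Slice 1: Δl = 1.9/cos(-10.5°) = 1.932 m; N'_1 = 38·cos(-10.5°) = 37.4; c'Δl = 33.04; W sinα = -6.9
Slice 2: Δl = 2.3/cos(-2.2°) = 2.302 m; N'_2 = 139·cos(-2.2°) = 138.9; c'Δl = 39.36; W sinα = -5.3
Slice 3: Δl = 2.4/cos7.0° = 2.418 m; N'_3 = 237·cos7.0° = 235.2; c'Δl = 41.35; W sinα = 28.9
Slice 4: Δl = 1.4/cos14.6° = 1.447 m; N'_4 = 154·cos14.6° = 149.0; c'Δl = 24.74; W sinα = 38.8
Slice 5: Δl = 2.1/cos21.8° = 2.262 m; N'_5 = 208·cos21.8° = 193.1; c'Δl = 38.68; W sinα = 77.2
Slice 6: Δl = 2.8/cos32.7° = 3.327 m; N'_6 = 210·cos32.7° = 176.7; c'Δl = 56.90; W sinα = 113.5
Slice 7: Δl = 2.7/cos46.7° = 3.937 m; N'_7 = 85·cos46.7° = 58.3; c'Δl = 67.32; W sinα = 61.9
Σc'Δl = 301.4 kN/m; ΣN' = 988.7 kN/m; ΣW sinα = 308.0 kN/m
Resisting = 301.4 + 988.7·tan23.7° = 301.4 + 434.0 = 735.4 kN/m
FS = 735.4 / 308.0 = 2.388

FS = 2.39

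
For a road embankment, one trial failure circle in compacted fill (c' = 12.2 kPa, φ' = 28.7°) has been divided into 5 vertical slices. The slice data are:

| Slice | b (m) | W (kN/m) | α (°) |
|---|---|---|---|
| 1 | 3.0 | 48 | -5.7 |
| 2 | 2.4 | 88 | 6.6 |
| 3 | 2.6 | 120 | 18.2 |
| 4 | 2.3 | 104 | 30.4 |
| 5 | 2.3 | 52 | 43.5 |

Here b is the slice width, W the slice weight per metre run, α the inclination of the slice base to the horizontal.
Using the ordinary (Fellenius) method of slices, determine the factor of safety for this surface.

FS = 2.87

Ordinary method of slices: FS = Σ[c'·Δl_i + (W_i cosα_i)·tanφ'] / Σ W_i sinα_i, with Δl_i = b_i / cosα_i.
Slice 1: Δl = 3.0/cos(-5.7°) = 3.015 m; N'_1 = 48·cos(-5.7°) = 47.8; c'Δl = 36.78; W sinα = -4.8
Slice 2: Δl = 2.4/cos6.6° = 2.416 m; N'_2 = 88·cos6.6° = 87.4; c'Δl = 29.48; W sinα = 10.1
Slice 3: Δl = 2.6/cos18.2° = 2.737 m; N'_3 = 120·cos18.2° = 114.0; c'Δl = 33.39; W sinα = 37.5
Slice 4: Δl = 2.3/cos30.4° = 2.667 m; N'_4 = 104·cos30.4° = 89.7; c'Δl = 32.53; W sinα = 52.6
Slice 5: Δl = 2.3/cos43.5° = 3.171 m; N'_5 = 52·cos43.5° = 37.7; c'Δl = 38.68; W sinα = 35.8
Σc'Δl = 170.9 kN/m; ΣN' = 376.6 kN/m; ΣW sinα = 131.2 kN/m
Resisting = 170.9 + 376.6·tan28.7° = 170.9 + 206.2 = 377.0 kN/m
FS = 377.0 / 131.2 = 2.873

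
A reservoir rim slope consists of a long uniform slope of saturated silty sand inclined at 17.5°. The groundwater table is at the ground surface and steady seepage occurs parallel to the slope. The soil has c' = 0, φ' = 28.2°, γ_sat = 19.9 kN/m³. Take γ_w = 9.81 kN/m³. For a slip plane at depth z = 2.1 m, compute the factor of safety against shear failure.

With seepage parallel to the slope and the water table at the surface, the effective normal stress on the slip plane uses the buoyant unit weight γ' = γ_sat − γ_w while the driving shear stress uses γ_sat:
FS = [c' + γ' z cos²β tanφ'] / [γ_sat z sinβ cosβ]
(For c' = 0 this reduces to FS = (γ'/γ_sat)·tanφ'/tanβ.)
γ' = 19.9 − 9.81 = 10.09 kN/m³
Numerator = 0.0 + 10.09·2.1·cos²17.5°·tan28.2° = 0.0 + 10.09·2.1·0.9096·0.5362 = 10.334 kPa
Denominator = 19.9·2.1·sin17.5°·cos17.5° = 19.9·2.1·0.3007·0.9537 = 11.985 kPa
FS = 10.334 / 11.985 = 0.862

FS = 0.86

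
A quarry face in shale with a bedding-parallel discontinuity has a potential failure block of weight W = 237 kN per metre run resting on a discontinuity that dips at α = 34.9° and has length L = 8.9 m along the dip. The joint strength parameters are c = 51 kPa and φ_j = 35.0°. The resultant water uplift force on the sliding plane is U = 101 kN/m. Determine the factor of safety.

Resolving the block weight along and normal to the plane and applying the Mohr–Coulomb strength on the joint:
N' = W cosα − U = 237·cos34.9° − 101 = 93.4 kN/m
Driving force T = W sinα = 237·sin34.9° = 135.6 kN/m
Resisting force R = c·L + N'·tanφ_j = 51·8.9 + 93.4·tan35.0° = 453.9 + 65.4 = 519.3 kN/m
FS = R / T = 519.3 / 135.6 = 3.830

FS = 3.83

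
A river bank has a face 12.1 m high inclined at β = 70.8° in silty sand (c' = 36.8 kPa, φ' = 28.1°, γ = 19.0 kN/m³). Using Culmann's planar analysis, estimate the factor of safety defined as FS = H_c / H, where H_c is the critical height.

H_c = (4c'/γ) · sinβ cosφ' / [1 − cos(β − φ')]
    = (4·36.8/19.0) · sin70.8°·cos28.1° / [1 − cos42.7°]
    = 7.747 · 0.8331 / 0.2651 = 24.35 m
FS = H_c / H = 24.35 / 12.1 = 2.012

FS = 2.01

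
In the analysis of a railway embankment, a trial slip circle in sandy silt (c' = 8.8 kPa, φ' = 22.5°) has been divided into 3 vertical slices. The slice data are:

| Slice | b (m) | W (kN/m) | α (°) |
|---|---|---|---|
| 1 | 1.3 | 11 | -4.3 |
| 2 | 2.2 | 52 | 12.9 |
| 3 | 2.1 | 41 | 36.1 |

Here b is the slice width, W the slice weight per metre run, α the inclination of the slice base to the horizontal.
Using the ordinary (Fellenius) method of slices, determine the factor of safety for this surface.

FS = 2.67

Ordinary method of slices: FS = Σ[c'·Δl_i + (W_i cosα_i)·tanφ'] / Σ W_i sinα_i, with Δl_i = b_i / cosα_i.
Slice 1: Δl = 1.3/cos(-4.3°) = 1.304 m; N'_1 = 11·cos(-4.3°) = 11.0; c'Δl = 11.47; W sinα = -0.8
Slice 2: Δl = 2.2/cos12.9° = 2.257 m; N'_2 = 52·cos12.9° = 50.7; c'Δl = 19.86; W sinα = 11.6
Slice 3: Δl = 2.1/cos36.1° = 2.599 m; N'_3 = 41·cos36.1° = 33.1; c'Δl = 22.87; W sinα = 24.2
Σc'Δl = 54.2 kN/m; ΣN' = 94.8 kN/m; ΣW sinα = 34.9 kN/m
Resisting = 54.2 + 94.8·tan22.5° = 54.2 + 39.3 = 93.5 kN/m
FS = 93.5 / 34.9 = 2.675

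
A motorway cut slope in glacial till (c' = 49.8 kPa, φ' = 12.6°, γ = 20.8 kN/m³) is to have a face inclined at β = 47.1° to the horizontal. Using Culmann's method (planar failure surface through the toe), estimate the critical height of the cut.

H_c = 38.93 m

Culmann's analysis gives the critical failure plane at α_cr = (β + φ')/2 = (47.1 + 12.6)/2 = 29.9°, and the critical height
H_c = (4c'/γ) · sinβ cosφ' / [1 − cos(β − φ')]
    = (4·49.8/20.8) · sin47.1°·cos12.6° / [1 − cos(34.5°)]
    = 9.577 · 0.7325·0.9759 / [1 − 0.8241]
    = 9.577 · 0.7149 / 0.1759
    = 38.93 m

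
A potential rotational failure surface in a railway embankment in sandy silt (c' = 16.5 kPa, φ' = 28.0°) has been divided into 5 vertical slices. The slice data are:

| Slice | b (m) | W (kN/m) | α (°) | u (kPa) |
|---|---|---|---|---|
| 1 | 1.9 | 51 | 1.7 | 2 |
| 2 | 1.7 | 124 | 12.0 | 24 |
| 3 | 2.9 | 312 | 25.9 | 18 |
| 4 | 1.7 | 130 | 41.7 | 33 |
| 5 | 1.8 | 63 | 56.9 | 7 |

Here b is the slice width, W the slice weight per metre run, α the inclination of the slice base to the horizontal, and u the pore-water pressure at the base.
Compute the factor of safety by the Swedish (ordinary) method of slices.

FS = 1.35

Ordinary method of slices: FS = Σ[c'·Δl_i + (W_i cosα_i − u_i·Δl_i)·tanφ'] / Σ W_i sinα_i, with Δl_i = b_i / cosα_i.
Slice 1: Δl = 1.9/cos1.7° = 1.901 m; N'_1 = 51·cos1.7° − 2·1.901 = 47.2; c'Δl = 31.36; W sinα = 1.5
Slice 2: Δl = 1.7/cos12.0° = 1.738 m; N'_2 = 124·cos12.0° − 24·1.738 = 79.6; c'Δl = 28.68; W sinα = 25.8
Slice 3: Δl = 2.9/cos25.9° = 3.224 m; N'_3 = 312·cos25.9° − 18·3.224 = 222.6; c'Δl = 53.19; W sinα = 136.3
Slice 4: Δl = 1.7/cos41.7° = 2.277 m; N'_4 = 130·cos41.7° − 33·2.277 = 21.9; c'Δl = 37.57; W sinα = 86.5
Slice 5: Δl = 1.8/cos56.9° = 3.296 m; N'_5 = 63·cos56.9° − 7·3.296 = 11.3; c'Δl = 54.39; W sinα = 52.8
Σc'Δl = 205.2 kN/m; ΣN' = 382.6 kN/m; ΣW sinα = 302.8 kN/m
Resisting = 205.2 + 382.6·tan28.0° = 205.2 + 203.5 = 408.6 kN/m
FS = 408.6 / 302.8 = 1.349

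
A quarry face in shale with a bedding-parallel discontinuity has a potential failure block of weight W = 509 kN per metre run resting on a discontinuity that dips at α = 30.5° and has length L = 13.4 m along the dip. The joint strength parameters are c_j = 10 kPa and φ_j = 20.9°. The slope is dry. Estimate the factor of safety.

Resolving the block weight along and normal to the plane and applying the Mohr–Coulomb strength on the joint:
N' = W cosα = 509·cos30.5° = 438.6 kN/m
Driving force T = W sinα = 509·sin30.5° = 258.3 kN/m
Resisting force R = c_j·L + N'·tanφ_j = 10·13.4 + 438.6·tan20.9° = 134.0 + 167.5 = 301.5 kN/m
FS = R / T = 301.5 / 258.3 = 1.167

FS = 1.17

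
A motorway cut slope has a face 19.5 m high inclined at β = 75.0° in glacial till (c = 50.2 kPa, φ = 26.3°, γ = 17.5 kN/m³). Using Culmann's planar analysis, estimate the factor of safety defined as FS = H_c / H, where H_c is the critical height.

FS = 1.50

H_c = (4c/γ) · sinβ cosφ / [1 − cos(β − φ)]
    = (4·50.2/17.5) · sin75.0°·cos26.3° / [1 − cos48.7°]
    = 11.474 · 0.8659 / 0.3400 = 29.22 m
FS = H_c / H = 29.22 / 19.5 = 1.499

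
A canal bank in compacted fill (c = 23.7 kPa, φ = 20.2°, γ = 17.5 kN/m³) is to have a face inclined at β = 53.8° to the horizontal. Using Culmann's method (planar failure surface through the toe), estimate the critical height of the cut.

Culmann's analysis gives the critical failure plane at α_cr = (β + φ)/2 = (53.8 + 20.2)/2 = 37.0°, and the critical height
H_c = (4c/γ) · sinβ cosφ / [1 − cos(β − φ)]
    = (4·23.7/17.5) · sin53.8°·cos20.2° / [1 − cos(33.6°)]
    = 5.417 · 0.8070·0.9385 / [1 − 0.8329]
    = 5.417 · 0.7573 / 0.1671
    = 24.55 m

H_c = 24.55 m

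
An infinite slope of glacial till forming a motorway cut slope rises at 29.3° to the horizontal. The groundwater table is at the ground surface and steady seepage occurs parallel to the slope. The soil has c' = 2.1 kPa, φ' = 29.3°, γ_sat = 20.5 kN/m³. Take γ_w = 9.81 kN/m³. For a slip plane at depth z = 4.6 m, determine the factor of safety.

With seepage parallel to the slope and the water table at the surface, the effective normal stress on the slip plane uses the buoyant unit weight γ' = γ_sat − γ_w while the driving shear stress uses γ_sat:
FS = [c' + γ' z cos²β tanφ'] / [γ_sat z sinβ cosβ]
γ' = 20.5 − 9.81 = 10.69 kN/m³
Numerator = 2.1 + 10.69·4.6·cos²29.3°·tan29.3° = 2.1 + 10.69·4.6·0.7605·0.5612 = 23.086 kPa
Denominator = 20.5·4.6·sin29.3°·cos29.3° = 20.5·4.6·0.4894·0.8721 = 40.245 kPa
FS = 23.086 / 40.245 = 0.574

FS = 0.57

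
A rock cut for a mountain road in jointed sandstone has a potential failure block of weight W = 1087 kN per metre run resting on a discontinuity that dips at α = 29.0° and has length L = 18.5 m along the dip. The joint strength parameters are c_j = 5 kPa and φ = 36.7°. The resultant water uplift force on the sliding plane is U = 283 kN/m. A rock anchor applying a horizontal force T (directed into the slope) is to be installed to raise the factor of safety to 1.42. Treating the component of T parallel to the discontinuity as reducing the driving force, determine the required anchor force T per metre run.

Resolving forces along and normal to the sliding plane, with the horizontal anchor force T adding T·sinα to the effective normal force and T·cosα acting up the plane against the driving force:
FS = [c_jL + (W cosα − U + T sinα) tanφ] / [W sinα − T cosα]
Without the anchor: N' = 667.7 kN/m, driving T_d = 527.0 kN/m, resisting R = 5·18.5 + 667.7·tan36.7° = 590.2 kN/m, FS = 1.12.
Setting FS = 1.42 and solving for T:
1.42·(527.0 − T cos29.0°) = 590.2 + T sin29.0°·tan36.7°
T·(sin29.0°·tan36.7° + 1.42·cos29.0°) = 1.42·527.0 − 590.2
T·(0.4848·0.7454 + 1.42·0.8746) = 748.3 − 590.2 = 158.1
T·1.6033 = 158.1
T = 98.6 kN/m

T = 99 kN/m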